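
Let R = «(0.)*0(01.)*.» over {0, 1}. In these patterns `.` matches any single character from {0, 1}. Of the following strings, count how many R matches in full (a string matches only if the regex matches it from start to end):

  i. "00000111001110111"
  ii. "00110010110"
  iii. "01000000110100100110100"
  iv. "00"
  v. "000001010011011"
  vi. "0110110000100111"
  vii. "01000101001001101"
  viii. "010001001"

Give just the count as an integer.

2

i → no match
ii → no match
iii → match
iv → match
v → no match
vi → no match
vii → no match
viii → no match
Total matched: 2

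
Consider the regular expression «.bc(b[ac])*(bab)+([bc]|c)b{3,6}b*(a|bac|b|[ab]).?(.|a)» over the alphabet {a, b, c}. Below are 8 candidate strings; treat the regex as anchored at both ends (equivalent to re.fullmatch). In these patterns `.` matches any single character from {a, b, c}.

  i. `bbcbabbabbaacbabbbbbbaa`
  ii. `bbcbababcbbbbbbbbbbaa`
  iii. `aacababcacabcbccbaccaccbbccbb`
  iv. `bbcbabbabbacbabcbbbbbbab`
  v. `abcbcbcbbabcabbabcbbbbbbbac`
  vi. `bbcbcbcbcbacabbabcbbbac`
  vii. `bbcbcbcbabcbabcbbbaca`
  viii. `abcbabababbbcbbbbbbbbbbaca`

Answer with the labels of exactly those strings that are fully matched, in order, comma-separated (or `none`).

i → no match
ii → match
iii → no match
iv → no match
v → no match
vi → no match
vii → match
viii → no match

ii, vii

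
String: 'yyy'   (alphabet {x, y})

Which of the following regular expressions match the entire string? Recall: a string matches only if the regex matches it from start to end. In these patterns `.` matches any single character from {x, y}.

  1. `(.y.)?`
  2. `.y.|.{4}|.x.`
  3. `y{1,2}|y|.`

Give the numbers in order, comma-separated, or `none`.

1 → match
2 → match
3 → no match

1, 2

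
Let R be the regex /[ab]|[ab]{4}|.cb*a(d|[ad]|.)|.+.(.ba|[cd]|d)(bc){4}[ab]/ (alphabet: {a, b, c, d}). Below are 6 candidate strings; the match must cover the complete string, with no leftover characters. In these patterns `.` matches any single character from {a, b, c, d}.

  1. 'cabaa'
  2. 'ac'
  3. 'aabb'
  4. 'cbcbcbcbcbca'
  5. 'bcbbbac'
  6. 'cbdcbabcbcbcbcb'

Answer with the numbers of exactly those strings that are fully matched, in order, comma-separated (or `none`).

3, 4, 5, 6

1. 'cabaa' → no match
2. 'ac' → no match
3. 'aabb' → match
4. 'cbcbcbcbcbca' → match
5. 'bcbbbac' → match
6 → match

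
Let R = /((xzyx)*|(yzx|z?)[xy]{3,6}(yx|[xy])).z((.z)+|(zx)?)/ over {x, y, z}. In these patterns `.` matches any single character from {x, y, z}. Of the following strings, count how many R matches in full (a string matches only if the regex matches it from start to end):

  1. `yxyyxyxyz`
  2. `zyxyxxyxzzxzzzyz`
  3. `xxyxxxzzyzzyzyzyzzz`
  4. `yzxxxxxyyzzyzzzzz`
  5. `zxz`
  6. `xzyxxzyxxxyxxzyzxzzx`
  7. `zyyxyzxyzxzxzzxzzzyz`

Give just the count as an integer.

3

1. `yxyyxyxyz` → match
2 → match
3 → no match
4 → match
5. `zxz` → no match
6 → no match
7 → no match
Total matched: 3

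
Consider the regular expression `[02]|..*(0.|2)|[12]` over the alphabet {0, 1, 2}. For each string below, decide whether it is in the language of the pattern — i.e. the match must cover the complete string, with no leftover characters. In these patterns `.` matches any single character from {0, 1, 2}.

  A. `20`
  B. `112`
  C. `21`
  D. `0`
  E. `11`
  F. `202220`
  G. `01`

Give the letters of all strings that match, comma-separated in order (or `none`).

A → no match
B → match
C → no match
D → match
E → no match
F → no match
G → no match

B, D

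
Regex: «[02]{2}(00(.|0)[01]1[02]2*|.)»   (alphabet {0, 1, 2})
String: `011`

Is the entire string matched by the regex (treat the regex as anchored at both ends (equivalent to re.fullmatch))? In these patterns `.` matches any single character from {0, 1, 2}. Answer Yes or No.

No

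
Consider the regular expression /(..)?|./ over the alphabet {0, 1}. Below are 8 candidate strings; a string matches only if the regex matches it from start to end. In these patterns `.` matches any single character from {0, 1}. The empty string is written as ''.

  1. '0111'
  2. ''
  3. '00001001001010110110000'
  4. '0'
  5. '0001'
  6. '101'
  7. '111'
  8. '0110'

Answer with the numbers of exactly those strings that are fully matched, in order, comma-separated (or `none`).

1 → no match
2 → match
3 → no match
4 → match
5 → no match
6 → no match
7 → no match
8 → no match

2, 4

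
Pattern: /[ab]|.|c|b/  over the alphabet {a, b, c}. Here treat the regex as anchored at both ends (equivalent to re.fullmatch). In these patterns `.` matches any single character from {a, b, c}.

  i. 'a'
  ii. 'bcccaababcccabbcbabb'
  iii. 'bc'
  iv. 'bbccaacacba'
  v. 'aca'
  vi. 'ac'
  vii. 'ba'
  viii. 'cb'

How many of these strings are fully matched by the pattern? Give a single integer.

1

i → match
ii → no match
iii → no match
iv → no match
v → no match
vi → no match
vii → no match
viii → no match
Total matched: 1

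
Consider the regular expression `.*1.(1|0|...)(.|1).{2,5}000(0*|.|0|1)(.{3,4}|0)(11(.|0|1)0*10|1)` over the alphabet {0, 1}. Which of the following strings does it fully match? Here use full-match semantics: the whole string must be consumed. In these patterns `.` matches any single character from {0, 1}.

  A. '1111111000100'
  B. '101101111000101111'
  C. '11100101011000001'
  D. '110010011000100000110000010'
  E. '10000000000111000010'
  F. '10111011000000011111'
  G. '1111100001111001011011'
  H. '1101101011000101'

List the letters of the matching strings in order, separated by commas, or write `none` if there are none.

B, C, D, E, F, H

A → no match
B → match
C → match
D → match
E → match
F → match
G → no match
H → match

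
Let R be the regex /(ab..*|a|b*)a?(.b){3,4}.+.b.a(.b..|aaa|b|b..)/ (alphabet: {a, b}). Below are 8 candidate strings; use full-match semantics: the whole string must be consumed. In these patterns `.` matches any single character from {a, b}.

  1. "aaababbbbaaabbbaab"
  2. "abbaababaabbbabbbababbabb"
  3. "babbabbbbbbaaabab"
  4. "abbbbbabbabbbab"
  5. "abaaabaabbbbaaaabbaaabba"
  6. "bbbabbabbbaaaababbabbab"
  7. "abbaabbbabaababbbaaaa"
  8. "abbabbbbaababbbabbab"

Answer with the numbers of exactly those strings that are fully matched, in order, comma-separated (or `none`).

1 → match
2 → no match
3 → match
4 → match
5 → no match
6 → match
7 → match
8 → match

1, 3, 4, 6, 7, 8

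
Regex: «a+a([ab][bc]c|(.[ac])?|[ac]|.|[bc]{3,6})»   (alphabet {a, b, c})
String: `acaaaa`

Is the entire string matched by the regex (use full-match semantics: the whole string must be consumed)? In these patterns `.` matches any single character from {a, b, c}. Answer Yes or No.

No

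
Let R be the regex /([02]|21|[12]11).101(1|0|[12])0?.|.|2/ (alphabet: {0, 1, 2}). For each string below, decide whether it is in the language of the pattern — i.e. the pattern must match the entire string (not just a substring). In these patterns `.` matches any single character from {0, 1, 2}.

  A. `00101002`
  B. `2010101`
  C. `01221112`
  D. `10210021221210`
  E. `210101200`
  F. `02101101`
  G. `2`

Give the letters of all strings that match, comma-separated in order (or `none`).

A, B, E, F, G

A → match
B → match
C → no match
D → no match
E → match
F → match
G → match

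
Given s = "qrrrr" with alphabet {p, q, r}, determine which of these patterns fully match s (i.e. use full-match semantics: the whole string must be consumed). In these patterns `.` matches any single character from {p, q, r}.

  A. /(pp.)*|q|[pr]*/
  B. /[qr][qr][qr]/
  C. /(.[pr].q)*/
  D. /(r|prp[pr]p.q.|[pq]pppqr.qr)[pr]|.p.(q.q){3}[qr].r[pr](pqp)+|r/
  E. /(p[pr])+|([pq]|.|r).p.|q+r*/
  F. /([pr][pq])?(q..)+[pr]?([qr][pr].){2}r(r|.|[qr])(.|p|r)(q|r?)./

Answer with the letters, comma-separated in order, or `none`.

A → no match
B → no match
C → no match
D → no match
E → match
F → no match

E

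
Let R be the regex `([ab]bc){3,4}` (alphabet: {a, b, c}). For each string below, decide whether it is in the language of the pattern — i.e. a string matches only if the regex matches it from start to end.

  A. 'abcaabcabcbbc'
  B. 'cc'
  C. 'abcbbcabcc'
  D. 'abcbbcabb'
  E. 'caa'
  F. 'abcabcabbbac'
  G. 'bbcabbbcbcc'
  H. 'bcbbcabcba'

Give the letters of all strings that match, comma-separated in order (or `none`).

none

A → no match
B → no match — must end with 'bc'
C → no match — must end with 'bc'
D → no match — must end with 'bc'
E → no match — must end with 'bc'
F → no match — must end with 'bc'
G → no match — must end with 'bc'
H → no match — must end with 'bc'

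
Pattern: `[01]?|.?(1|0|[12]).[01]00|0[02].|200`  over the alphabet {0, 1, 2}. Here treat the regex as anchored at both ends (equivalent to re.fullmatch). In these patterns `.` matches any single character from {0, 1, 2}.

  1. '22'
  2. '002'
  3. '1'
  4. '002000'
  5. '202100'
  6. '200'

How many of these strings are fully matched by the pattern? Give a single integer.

1. '22' → no match
2. '002' → match
3. '1' → match
4. '002000' → match
5. '202100' → match
6. '200' → match
Total matched: 5

5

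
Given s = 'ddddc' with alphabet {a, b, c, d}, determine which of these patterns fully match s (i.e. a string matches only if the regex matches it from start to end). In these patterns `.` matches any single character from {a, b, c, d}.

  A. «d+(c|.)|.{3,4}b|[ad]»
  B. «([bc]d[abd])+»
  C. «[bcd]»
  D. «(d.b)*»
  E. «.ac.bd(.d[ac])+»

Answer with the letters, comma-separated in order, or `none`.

A → match
B → no match
C → no match
D → no match
E → no match

A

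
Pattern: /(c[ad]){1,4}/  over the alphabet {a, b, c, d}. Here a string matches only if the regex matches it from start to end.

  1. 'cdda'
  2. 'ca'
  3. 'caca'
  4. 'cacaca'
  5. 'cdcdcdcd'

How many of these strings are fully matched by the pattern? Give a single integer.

1. 'cdda' → no match
2. 'ca' → match
3. 'caca' → match
4. 'cacaca' → match
5. 'cdcdcdcd' → match
Total matched: 4

4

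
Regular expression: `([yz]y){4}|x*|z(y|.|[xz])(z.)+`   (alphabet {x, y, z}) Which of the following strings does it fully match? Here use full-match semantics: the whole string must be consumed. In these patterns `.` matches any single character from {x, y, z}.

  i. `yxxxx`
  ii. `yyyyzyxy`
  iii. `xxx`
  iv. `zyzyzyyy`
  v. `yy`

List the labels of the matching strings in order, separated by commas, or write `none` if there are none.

i. `yxxxx` → no match
ii. `yyyyzyxy` → no match
iii. `xxx` → match
iv. `zyzyzyyy` → match
v. `yy` → no match

iii, iv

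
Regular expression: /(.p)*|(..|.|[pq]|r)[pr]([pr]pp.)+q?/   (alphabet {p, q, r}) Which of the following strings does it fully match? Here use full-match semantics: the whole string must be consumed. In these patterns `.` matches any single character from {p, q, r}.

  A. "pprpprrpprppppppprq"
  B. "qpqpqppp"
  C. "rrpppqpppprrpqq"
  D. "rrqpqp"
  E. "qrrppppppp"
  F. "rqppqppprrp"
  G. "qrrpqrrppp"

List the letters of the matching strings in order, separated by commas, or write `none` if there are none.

A → match
B → match
C → no match
D → no match
E → match
F → no match
G → no match

A, B, E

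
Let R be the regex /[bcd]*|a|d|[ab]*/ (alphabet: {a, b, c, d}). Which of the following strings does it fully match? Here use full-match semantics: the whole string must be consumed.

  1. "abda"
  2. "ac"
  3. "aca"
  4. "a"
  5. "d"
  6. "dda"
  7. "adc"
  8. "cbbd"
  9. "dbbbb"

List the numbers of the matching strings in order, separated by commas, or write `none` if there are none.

4, 5, 8, 9

1 → no match
2 → no match
3 → no match
4 → match
5 → match
6 → no match
7 → no match
8 → match
9 → match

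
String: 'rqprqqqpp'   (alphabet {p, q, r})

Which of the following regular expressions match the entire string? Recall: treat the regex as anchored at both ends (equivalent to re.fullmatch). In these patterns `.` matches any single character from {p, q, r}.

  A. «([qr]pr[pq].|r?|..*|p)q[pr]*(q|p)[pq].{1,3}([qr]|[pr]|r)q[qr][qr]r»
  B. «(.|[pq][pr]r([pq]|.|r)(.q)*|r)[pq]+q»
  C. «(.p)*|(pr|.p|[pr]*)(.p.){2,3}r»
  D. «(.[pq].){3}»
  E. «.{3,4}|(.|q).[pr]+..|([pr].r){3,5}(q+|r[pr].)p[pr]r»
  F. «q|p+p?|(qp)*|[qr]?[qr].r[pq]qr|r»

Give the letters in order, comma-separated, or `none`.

D

A → no match — must end with 'r'
B → no match — must end with 'q'
C → no match
D → match
E → no match
F → no match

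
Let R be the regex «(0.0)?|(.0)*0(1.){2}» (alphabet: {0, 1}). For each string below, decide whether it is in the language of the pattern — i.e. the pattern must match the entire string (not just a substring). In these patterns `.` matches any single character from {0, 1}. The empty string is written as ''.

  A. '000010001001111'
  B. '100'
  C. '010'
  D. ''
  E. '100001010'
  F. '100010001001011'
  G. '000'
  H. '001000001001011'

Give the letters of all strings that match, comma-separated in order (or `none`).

A, C, D, E, F, G, H

A → match
B. '100' → no match
C. '010' → match
D. '' → match
E. '100001010' → match
F → match
G. '000' → match
H → match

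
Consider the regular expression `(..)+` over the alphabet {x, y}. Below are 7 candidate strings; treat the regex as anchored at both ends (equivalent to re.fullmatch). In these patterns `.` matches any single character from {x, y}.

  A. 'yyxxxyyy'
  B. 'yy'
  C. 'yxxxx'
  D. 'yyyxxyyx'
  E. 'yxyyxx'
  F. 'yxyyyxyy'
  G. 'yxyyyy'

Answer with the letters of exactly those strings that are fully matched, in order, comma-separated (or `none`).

A → match
B → match
C → no match
D → match
E → match
F → match
G → match

A, B, D, E, F, G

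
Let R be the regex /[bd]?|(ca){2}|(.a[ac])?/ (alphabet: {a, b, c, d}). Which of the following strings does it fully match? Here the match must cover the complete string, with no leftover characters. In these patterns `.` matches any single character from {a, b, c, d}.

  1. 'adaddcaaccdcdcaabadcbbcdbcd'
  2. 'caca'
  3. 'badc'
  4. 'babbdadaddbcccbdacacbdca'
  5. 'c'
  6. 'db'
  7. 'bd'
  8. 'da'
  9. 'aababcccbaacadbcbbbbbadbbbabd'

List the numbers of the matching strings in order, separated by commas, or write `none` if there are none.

2

1 → no match
2. 'caca' → match
3. 'badc' → no match
4 → no match
5. 'c' → no match
6. 'db' → no match
7. 'bd' → no match
8. 'da' → no match
9 → no match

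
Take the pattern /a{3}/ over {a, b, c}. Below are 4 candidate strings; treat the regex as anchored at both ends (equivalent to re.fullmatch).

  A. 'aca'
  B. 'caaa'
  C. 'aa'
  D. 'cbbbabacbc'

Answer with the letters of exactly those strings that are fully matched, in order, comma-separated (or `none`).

A. 'aca' → no match
B. 'caaa' → no match — must start with 'a'
C. 'aa' → no match
D. 'cbbbabacbc' → no match — must start with 'a'

none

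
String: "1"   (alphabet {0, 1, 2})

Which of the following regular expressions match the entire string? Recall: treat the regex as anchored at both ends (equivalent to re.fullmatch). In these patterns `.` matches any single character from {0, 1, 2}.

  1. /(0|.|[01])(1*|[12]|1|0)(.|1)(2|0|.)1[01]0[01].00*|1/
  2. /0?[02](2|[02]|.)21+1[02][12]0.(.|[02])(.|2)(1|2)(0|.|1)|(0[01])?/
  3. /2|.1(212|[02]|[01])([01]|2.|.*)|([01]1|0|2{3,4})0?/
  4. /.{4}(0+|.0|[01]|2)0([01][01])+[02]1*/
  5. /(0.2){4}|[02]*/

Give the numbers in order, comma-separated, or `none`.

1

1 → match
2 → no match
3 → no match
4 → no match
5 → no match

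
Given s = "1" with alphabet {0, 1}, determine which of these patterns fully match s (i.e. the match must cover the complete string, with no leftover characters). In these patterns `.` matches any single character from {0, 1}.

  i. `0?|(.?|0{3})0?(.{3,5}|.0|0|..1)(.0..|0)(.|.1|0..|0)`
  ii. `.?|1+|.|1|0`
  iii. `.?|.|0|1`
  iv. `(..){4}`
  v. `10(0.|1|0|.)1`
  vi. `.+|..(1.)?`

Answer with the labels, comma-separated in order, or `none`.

ii, iii, vi

i → no match
ii → match
iii → match
iv → no match
v → no match — must start with "10"
vi → match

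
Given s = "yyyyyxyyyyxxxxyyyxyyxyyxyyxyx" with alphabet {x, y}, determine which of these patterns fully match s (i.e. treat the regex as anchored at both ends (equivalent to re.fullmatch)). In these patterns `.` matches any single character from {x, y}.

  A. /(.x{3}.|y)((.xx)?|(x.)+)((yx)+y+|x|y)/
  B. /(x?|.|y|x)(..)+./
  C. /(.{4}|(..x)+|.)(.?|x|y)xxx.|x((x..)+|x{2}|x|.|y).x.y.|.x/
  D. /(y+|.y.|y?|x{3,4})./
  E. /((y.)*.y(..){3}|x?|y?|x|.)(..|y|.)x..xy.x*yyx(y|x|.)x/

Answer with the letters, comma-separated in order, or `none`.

A → no match
B → match
C → no match
D → no match
E → match

B, E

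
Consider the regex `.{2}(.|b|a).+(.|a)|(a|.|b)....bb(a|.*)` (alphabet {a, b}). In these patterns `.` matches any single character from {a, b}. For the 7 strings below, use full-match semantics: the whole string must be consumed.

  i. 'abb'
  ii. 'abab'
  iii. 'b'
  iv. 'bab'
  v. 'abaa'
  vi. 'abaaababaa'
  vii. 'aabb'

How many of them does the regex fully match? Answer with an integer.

1

i → no match
ii → no match
iii → no match
iv → no match
v → no match
vi → match
vii → no match
Total matched: 1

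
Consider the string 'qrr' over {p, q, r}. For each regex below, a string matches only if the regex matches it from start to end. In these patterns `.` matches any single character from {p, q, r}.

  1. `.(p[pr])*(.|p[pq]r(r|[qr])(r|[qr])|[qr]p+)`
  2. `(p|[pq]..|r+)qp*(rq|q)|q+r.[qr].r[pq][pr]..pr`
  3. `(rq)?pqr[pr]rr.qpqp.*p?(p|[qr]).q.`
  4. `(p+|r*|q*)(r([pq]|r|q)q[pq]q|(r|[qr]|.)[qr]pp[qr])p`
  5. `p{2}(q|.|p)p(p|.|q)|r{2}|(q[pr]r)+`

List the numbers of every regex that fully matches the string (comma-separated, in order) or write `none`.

5

1 → no match
2 → no match
3 → no match
4 → no match — must end with 'p'
5 → match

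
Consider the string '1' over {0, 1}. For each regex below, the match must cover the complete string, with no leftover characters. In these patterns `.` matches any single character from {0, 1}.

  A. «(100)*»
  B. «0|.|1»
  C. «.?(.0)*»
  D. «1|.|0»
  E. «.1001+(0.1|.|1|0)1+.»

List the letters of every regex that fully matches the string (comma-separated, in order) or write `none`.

A → no match
B → match
C → match
D → match
E → no match

B, C, D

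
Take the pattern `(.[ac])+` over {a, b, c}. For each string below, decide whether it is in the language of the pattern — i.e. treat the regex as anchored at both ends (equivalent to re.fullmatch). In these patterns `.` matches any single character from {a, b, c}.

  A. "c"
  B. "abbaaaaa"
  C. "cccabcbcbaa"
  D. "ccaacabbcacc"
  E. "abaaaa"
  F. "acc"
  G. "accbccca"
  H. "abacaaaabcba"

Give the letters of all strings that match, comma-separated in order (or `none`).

A → no match
B → no match
C → no match
D → no match
E → no match
F → no match
G → no match
H → no match

none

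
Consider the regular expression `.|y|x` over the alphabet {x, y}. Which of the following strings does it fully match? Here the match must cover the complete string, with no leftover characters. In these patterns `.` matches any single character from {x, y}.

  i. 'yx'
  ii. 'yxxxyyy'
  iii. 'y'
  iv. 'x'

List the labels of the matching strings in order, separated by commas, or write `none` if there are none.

iii, iv

i → no match
ii → no match
iii → match
iv → match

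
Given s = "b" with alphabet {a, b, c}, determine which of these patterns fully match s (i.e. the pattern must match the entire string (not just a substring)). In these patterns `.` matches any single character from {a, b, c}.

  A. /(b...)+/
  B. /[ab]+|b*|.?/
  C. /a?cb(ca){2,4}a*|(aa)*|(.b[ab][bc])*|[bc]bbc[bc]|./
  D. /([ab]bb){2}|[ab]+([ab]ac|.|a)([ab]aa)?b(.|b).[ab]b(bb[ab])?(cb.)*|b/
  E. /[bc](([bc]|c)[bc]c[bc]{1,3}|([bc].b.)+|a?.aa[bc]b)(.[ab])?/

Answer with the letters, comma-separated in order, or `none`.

A → no match
B → match
C → match
D → match
E → no match

B, C, D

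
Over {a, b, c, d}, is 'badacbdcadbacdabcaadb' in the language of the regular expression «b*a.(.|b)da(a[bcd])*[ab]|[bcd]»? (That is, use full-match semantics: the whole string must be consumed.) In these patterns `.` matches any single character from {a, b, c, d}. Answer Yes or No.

No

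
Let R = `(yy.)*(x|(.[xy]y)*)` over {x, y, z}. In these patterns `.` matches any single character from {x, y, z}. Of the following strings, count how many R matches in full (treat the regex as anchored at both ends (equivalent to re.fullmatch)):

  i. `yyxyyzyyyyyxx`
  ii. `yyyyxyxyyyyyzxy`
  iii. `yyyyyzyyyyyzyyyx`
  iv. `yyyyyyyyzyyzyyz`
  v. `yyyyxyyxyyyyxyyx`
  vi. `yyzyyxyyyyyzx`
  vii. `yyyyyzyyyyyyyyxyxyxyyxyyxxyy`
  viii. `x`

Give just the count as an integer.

i → match
ii → match
iii → match
iv → match
v → no match
vi → match
vii → no match
viii. `x` → match
Total matched: 6

6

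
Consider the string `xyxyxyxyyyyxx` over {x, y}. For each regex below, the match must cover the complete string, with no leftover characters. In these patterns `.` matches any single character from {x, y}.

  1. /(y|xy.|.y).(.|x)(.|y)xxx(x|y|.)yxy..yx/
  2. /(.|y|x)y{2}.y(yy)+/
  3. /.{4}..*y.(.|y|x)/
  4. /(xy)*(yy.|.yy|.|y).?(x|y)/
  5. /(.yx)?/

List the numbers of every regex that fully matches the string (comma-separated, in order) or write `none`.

1 → no match — must end with `yx`
2 → no match — must end with `yy`
3 → match
4 → match
5 → no match

3, 4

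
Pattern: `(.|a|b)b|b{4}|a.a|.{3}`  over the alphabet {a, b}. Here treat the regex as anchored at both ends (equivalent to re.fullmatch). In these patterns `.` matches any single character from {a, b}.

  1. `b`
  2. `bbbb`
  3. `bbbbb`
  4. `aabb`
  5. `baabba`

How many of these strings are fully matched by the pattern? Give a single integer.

1

1 → no match
2 → match
3 → no match
4 → no match
5 → no match
Total matched: 1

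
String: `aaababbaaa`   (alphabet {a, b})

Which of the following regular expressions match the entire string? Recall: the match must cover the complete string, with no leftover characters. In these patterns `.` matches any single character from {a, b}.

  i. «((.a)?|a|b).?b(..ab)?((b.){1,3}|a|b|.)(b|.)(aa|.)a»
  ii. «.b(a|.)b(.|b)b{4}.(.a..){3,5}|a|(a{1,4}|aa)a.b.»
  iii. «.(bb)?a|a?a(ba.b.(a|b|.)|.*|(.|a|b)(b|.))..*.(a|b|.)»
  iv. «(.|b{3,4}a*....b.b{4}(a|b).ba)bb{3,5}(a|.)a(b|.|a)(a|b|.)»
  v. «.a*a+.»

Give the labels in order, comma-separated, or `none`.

iii

i → no match
ii → no match
iii → match
iv → no match
v → no match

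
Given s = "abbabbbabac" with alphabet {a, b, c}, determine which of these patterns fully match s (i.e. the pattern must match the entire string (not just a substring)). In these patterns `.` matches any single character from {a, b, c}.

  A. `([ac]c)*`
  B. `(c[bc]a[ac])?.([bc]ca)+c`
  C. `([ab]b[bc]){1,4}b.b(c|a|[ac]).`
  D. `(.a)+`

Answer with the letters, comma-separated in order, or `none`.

A → no match
B → no match — must end with "cac"
C → match
D → no match — must end with "a"

C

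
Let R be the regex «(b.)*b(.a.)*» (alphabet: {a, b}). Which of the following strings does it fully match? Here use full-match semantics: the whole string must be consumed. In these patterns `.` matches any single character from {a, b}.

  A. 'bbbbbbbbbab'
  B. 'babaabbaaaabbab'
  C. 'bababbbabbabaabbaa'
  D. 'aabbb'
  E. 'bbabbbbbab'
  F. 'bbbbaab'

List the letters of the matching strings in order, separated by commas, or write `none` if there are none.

A, B, C

A. 'bbbbbbbbbab' → match
B → match
C → match
D. 'aabbb' → no match
E. 'bbabbbbbab' → no match
F. 'bbbbaab' → no match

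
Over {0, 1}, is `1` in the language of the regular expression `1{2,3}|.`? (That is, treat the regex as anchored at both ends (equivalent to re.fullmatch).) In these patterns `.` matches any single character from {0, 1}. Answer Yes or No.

Yes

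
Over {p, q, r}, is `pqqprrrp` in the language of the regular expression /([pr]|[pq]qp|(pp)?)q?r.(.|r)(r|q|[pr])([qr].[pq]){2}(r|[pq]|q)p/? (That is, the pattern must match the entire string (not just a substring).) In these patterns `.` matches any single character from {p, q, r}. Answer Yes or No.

No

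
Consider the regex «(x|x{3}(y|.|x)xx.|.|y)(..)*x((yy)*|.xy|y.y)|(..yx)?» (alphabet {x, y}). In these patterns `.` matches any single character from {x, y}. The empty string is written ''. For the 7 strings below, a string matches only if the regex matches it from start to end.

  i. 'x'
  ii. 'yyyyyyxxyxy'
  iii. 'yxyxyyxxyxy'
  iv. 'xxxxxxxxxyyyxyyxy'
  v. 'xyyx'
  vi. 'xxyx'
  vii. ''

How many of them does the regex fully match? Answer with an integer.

5

i → no match
ii → match
iii → match
iv → no match
v → match
vi → match
vii → match
Total matched: 5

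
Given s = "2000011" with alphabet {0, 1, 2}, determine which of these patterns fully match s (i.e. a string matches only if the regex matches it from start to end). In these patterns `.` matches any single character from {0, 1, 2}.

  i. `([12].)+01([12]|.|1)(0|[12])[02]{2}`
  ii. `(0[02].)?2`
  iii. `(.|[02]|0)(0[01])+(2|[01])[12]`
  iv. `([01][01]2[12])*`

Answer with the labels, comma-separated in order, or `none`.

i → no match
ii → no match — must end with "2"
iii → match
iv → no match

iii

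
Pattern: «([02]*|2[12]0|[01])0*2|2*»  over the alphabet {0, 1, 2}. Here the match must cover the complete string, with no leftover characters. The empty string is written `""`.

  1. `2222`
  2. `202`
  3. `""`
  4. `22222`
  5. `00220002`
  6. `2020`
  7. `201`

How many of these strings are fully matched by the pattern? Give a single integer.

1 → match
2 → match
3 → match
4 → match
5 → match
6 → no match
7 → no match
Total matched: 5

5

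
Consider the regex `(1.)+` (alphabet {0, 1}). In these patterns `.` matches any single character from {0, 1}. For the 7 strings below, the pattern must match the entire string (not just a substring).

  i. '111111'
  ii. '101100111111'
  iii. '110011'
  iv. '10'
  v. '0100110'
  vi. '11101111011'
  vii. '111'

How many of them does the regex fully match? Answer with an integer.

i. '111111' → match
ii. '101100111111' → no match
iii. '110011' → no match
iv. '10' → match
v. '0100110' → no match — must start with '1'
vi. '11101111011' → no match
vii. '111' → no match
Total matched: 2

2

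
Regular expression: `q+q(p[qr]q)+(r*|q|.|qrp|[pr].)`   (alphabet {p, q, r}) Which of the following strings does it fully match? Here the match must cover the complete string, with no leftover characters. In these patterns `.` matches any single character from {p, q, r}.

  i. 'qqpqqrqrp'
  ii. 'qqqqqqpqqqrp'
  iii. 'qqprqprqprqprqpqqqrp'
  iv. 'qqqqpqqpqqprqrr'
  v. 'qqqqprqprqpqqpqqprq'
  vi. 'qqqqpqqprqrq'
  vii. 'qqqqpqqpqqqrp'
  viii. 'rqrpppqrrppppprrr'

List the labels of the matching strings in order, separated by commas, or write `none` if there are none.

i → no match
ii → match
iii → match
iv → match
v → match
vi → match
vii → match
viii → no match — must start with 'q'

ii, iii, iv, v, vi, vii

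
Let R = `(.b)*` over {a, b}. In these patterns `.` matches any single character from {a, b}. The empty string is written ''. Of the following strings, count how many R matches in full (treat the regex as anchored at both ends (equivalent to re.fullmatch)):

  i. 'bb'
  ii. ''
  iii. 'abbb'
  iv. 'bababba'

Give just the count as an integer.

i → match
ii → match
iii → match
iv → no match
Total matched: 3

3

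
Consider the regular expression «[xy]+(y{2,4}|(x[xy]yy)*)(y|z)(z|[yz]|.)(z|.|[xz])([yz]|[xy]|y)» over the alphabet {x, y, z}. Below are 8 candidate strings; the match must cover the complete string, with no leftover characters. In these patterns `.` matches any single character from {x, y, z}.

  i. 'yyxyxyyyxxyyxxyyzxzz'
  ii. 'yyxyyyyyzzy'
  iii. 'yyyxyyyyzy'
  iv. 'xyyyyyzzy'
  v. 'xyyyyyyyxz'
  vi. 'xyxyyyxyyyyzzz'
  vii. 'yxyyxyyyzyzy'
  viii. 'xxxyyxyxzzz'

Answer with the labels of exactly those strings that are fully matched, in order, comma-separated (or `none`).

i, ii, iii, iv, v, vi, vii

i → match
ii → match
iii → match
iv → match
v → match
vi → match
vii → match
viii → no match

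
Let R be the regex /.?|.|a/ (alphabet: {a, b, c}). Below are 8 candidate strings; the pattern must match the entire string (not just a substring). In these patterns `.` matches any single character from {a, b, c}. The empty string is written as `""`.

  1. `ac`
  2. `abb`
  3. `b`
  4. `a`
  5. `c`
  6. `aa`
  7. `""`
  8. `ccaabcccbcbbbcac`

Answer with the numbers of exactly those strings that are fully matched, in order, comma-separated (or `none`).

1. `ac` → no match
2. `abb` → no match
3. `b` → match
4. `a` → match
5. `c` → match
6. `aa` → no match
7. `""` → match
8 → no match

3, 4, 5, 7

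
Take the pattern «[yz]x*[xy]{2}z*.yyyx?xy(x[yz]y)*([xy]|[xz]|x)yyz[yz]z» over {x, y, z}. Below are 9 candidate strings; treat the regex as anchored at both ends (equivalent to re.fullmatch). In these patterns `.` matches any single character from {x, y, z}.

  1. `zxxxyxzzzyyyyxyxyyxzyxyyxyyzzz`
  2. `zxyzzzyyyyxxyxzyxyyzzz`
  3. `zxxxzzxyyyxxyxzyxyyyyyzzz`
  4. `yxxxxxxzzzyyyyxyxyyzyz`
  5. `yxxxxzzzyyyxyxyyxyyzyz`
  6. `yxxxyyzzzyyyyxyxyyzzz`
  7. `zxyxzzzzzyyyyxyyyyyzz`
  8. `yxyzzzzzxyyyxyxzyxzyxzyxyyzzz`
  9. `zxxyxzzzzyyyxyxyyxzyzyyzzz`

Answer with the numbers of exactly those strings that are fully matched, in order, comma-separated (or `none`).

1 → match
2 → match
3 → match
4 → match
5 → match
6 → match
7 → no match
8 → match
9 → match

1, 2, 3, 4, 5, 6, 8, 9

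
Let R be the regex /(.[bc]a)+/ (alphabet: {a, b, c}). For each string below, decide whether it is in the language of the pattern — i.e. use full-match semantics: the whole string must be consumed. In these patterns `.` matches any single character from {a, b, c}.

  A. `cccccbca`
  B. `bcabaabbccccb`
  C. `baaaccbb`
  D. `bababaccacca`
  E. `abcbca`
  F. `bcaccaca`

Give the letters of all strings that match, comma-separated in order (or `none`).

none

A → no match
B → no match — must end with `a`
C → no match — must end with `a`
D → no match
E → no match
F → no match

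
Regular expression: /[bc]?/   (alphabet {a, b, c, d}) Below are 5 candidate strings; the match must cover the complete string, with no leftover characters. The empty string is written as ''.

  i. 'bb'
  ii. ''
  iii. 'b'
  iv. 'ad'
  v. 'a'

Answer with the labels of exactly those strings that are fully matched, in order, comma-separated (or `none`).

i. 'bb' → no match
ii. '' → match
iii. 'b' → match
iv. 'ad' → no match
v. 'a' → no match

ii, iii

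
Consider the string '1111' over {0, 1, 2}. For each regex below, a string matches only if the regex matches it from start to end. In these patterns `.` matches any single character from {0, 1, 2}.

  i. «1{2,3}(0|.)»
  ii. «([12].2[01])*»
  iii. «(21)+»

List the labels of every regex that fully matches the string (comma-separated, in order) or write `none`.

i

i → match
ii → no match
iii → no match — must start with '21'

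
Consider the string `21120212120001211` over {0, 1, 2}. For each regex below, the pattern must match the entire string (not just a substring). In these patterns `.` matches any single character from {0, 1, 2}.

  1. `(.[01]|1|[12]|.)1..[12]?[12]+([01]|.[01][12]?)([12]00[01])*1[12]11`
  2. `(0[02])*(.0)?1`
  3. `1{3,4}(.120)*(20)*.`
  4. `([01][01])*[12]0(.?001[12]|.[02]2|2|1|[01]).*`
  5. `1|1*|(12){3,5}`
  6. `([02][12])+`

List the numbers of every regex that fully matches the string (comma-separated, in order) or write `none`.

1 → match
2 → no match
3 → no match — must start with `1`
4 → no match
5 → no match
6 → no match

1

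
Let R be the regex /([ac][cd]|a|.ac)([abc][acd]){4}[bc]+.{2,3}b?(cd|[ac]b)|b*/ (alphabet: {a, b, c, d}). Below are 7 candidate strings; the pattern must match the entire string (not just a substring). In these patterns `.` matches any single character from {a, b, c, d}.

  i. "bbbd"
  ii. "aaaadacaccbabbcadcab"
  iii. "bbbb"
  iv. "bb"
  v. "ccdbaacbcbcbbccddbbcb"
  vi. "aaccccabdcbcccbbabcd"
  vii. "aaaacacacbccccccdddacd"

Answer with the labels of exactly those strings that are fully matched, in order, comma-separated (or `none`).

i → no match
ii → no match
iii → match
iv → match
v → no match
vi → match
vii → no match

iii, iv, vi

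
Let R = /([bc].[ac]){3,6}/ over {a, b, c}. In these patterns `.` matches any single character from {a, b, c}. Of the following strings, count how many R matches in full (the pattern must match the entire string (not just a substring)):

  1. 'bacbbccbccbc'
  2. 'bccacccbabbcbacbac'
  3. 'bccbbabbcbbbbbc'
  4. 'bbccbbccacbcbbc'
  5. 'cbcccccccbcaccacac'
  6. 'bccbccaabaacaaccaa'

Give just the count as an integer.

2

1. 'bacbbccbccbc' → match
2 → no match
3 → no match
4 → no match
5 → match
6 → no match
Total matched: 2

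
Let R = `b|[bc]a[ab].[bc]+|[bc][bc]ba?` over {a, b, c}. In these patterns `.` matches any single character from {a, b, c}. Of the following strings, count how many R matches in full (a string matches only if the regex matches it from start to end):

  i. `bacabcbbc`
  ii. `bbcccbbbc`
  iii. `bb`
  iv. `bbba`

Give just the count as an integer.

1

i → no match
ii → no match
iii → no match
iv → match
Total matched: 1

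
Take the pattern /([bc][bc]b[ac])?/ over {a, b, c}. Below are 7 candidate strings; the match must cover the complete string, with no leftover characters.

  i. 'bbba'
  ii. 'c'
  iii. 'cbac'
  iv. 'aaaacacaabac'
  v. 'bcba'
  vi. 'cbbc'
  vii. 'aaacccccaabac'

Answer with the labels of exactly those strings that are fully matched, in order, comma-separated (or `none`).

i, v, vi

i → match
ii → no match
iii → no match
iv → no match
v → match
vi → match
vii → no match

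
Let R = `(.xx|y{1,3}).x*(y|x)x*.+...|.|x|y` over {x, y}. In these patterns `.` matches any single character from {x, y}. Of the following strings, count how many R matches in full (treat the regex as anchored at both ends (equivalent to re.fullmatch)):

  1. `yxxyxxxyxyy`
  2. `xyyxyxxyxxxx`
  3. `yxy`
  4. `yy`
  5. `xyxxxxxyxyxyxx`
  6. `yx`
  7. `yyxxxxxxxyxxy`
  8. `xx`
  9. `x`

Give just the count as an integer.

1 → match
2 → no match
3 → no match
4 → no match
5 → no match
6 → no match
7 → match
8 → no match
9 → match
Total matched: 3

3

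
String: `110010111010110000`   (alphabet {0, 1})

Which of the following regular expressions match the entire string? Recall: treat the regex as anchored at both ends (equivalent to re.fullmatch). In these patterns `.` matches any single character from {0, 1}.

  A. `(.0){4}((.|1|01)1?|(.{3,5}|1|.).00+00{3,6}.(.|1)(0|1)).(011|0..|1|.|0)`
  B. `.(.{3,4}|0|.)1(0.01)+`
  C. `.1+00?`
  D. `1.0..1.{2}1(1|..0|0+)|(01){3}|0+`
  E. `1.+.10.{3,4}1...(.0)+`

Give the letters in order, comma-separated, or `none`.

A → no match
B → no match — must end with `01`
C → no match
D → no match
E → match

E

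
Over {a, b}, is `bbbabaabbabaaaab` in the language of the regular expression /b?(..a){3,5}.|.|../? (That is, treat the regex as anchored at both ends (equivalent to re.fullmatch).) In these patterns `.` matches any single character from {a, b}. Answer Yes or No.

No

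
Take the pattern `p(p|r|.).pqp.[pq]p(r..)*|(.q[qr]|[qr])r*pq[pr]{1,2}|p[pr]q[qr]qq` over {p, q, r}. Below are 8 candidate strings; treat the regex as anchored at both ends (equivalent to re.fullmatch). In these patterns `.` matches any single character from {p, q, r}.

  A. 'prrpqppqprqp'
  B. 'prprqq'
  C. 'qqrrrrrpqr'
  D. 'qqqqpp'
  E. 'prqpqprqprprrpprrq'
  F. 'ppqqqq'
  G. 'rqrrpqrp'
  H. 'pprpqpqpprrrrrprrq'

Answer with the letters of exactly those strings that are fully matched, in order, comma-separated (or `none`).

A → match
B → no match
C → match
D → no match
E → match
F → match
G → match
H → match

A, C, E, F, G, H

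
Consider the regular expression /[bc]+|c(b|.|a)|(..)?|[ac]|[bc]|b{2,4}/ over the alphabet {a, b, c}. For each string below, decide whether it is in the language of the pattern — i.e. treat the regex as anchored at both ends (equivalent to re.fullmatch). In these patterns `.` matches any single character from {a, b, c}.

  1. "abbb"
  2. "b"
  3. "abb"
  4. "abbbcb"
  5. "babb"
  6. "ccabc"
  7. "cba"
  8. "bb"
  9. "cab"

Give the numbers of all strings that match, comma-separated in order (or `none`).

2, 8

1 → no match
2 → match
3 → no match
4 → no match
5 → no match
6 → no match
7 → no match
8 → match
9 → no match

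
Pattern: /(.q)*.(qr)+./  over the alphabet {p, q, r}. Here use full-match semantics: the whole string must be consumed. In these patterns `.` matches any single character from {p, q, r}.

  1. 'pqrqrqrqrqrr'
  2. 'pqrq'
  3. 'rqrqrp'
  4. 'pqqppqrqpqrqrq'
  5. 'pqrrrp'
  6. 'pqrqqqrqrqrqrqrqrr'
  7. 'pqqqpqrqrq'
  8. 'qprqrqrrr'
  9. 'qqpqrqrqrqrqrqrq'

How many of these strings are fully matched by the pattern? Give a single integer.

1. 'pqrqrqrqrqrr' → match
2. 'pqrq' → match
3. 'rqrqrp' → match
4 → no match
5. 'pqrrrp' → no match
6 → match
7. 'pqqqpqrqrq' → match
8. 'qprqrqrrr' → no match
9 → match
Total matched: 6

6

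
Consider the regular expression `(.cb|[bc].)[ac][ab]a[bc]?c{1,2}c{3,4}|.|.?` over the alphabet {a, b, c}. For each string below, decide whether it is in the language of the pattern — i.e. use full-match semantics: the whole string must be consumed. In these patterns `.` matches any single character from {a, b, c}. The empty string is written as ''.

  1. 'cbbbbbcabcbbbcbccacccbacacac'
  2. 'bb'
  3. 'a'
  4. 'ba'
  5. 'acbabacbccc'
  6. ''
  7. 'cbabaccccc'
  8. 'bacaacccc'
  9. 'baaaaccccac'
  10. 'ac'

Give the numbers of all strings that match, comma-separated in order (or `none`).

1 → no match
2 → no match
3 → match
4 → no match
5 → no match
6 → match
7 → match
8 → match
9 → no match
10 → no match

3, 6, 7, 8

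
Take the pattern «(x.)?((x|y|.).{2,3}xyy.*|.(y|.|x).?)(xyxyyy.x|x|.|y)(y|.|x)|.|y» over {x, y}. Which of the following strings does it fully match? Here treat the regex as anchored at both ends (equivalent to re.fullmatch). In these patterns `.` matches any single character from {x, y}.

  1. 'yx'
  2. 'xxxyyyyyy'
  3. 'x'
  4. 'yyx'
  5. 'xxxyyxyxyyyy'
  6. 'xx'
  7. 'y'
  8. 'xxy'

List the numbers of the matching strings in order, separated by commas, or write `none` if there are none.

3, 7

1. 'yx' → no match
2. 'xxxyyyyyy' → no match
3. 'x' → match
4. 'yyx' → no match
5. 'xxxyyxyxyyyy' → no match
6. 'xx' → no match
7. 'y' → match
8. 'xxy' → no match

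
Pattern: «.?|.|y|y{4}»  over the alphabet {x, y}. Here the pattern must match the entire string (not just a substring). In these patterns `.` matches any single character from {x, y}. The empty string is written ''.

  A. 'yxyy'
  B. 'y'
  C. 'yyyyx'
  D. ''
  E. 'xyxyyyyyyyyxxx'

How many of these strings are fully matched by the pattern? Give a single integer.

A → no match
B → match
C → no match
D → match
E → no match
Total matched: 2

2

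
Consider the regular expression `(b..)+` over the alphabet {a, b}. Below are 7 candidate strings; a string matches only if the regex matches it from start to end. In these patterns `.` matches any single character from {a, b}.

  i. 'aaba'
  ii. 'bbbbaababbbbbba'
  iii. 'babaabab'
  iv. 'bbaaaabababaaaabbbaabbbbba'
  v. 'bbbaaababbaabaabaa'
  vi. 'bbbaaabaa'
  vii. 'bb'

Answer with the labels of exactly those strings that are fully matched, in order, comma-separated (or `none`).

ii

i → no match — must start with 'b'
ii → match
iii → no match
iv → no match
v → no match
vi → no match
vii → no match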